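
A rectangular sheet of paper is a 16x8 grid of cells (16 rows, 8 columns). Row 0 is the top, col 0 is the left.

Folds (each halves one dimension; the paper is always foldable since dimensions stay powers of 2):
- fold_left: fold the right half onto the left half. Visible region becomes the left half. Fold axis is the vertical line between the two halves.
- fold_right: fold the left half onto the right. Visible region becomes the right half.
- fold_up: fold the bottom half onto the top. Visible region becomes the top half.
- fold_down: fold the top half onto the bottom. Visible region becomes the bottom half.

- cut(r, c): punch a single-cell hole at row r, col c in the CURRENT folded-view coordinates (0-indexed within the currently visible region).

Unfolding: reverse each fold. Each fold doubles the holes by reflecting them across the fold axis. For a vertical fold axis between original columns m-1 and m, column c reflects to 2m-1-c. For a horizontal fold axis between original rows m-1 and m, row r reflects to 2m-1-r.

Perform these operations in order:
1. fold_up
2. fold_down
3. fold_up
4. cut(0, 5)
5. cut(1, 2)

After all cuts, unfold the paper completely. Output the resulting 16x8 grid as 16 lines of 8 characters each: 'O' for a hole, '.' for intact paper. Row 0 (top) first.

Op 1 fold_up: fold axis h@8; visible region now rows[0,8) x cols[0,8) = 8x8
Op 2 fold_down: fold axis h@4; visible region now rows[4,8) x cols[0,8) = 4x8
Op 3 fold_up: fold axis h@6; visible region now rows[4,6) x cols[0,8) = 2x8
Op 4 cut(0, 5): punch at orig (4,5); cuts so far [(4, 5)]; region rows[4,6) x cols[0,8) = 2x8
Op 5 cut(1, 2): punch at orig (5,2); cuts so far [(4, 5), (5, 2)]; region rows[4,6) x cols[0,8) = 2x8
Unfold 1 (reflect across h@6): 4 holes -> [(4, 5), (5, 2), (6, 2), (7, 5)]
Unfold 2 (reflect across h@4): 8 holes -> [(0, 5), (1, 2), (2, 2), (3, 5), (4, 5), (5, 2), (6, 2), (7, 5)]
Unfold 3 (reflect across h@8): 16 holes -> [(0, 5), (1, 2), (2, 2), (3, 5), (4, 5), (5, 2), (6, 2), (7, 5), (8, 5), (9, 2), (10, 2), (11, 5), (12, 5), (13, 2), (14, 2), (15, 5)]

Answer: .....O..
..O.....
..O.....
.....O..
.....O..
..O.....
..O.....
.....O..
.....O..
..O.....
..O.....
.....O..
.....O..
..O.....
..O.....
.....O..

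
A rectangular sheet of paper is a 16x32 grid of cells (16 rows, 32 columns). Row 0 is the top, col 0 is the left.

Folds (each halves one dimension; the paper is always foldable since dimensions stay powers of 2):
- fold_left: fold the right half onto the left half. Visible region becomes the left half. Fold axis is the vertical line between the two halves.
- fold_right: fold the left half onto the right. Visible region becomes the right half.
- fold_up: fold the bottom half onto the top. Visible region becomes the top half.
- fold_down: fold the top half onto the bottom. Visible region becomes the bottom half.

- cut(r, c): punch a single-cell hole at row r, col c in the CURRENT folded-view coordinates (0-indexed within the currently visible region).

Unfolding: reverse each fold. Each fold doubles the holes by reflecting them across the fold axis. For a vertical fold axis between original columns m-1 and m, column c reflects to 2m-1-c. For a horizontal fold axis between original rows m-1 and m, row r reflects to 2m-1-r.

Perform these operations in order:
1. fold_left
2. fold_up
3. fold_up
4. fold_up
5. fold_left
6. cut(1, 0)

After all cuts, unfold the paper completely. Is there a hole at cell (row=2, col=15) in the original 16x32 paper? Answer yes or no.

Op 1 fold_left: fold axis v@16; visible region now rows[0,16) x cols[0,16) = 16x16
Op 2 fold_up: fold axis h@8; visible region now rows[0,8) x cols[0,16) = 8x16
Op 3 fold_up: fold axis h@4; visible region now rows[0,4) x cols[0,16) = 4x16
Op 4 fold_up: fold axis h@2; visible region now rows[0,2) x cols[0,16) = 2x16
Op 5 fold_left: fold axis v@8; visible region now rows[0,2) x cols[0,8) = 2x8
Op 6 cut(1, 0): punch at orig (1,0); cuts so far [(1, 0)]; region rows[0,2) x cols[0,8) = 2x8
Unfold 1 (reflect across v@8): 2 holes -> [(1, 0), (1, 15)]
Unfold 2 (reflect across h@2): 4 holes -> [(1, 0), (1, 15), (2, 0), (2, 15)]
Unfold 3 (reflect across h@4): 8 holes -> [(1, 0), (1, 15), (2, 0), (2, 15), (5, 0), (5, 15), (6, 0), (6, 15)]
Unfold 4 (reflect across h@8): 16 holes -> [(1, 0), (1, 15), (2, 0), (2, 15), (5, 0), (5, 15), (6, 0), (6, 15), (9, 0), (9, 15), (10, 0), (10, 15), (13, 0), (13, 15), (14, 0), (14, 15)]
Unfold 5 (reflect across v@16): 32 holes -> [(1, 0), (1, 15), (1, 16), (1, 31), (2, 0), (2, 15), (2, 16), (2, 31), (5, 0), (5, 15), (5, 16), (5, 31), (6, 0), (6, 15), (6, 16), (6, 31), (9, 0), (9, 15), (9, 16), (9, 31), (10, 0), (10, 15), (10, 16), (10, 31), (13, 0), (13, 15), (13, 16), (13, 31), (14, 0), (14, 15), (14, 16), (14, 31)]
Holes: [(1, 0), (1, 15), (1, 16), (1, 31), (2, 0), (2, 15), (2, 16), (2, 31), (5, 0), (5, 15), (5, 16), (5, 31), (6, 0), (6, 15), (6, 16), (6, 31), (9, 0), (9, 15), (9, 16), (9, 31), (10, 0), (10, 15), (10, 16), (10, 31), (13, 0), (13, 15), (13, 16), (13, 31), (14, 0), (14, 15), (14, 16), (14, 31)]

Answer: yes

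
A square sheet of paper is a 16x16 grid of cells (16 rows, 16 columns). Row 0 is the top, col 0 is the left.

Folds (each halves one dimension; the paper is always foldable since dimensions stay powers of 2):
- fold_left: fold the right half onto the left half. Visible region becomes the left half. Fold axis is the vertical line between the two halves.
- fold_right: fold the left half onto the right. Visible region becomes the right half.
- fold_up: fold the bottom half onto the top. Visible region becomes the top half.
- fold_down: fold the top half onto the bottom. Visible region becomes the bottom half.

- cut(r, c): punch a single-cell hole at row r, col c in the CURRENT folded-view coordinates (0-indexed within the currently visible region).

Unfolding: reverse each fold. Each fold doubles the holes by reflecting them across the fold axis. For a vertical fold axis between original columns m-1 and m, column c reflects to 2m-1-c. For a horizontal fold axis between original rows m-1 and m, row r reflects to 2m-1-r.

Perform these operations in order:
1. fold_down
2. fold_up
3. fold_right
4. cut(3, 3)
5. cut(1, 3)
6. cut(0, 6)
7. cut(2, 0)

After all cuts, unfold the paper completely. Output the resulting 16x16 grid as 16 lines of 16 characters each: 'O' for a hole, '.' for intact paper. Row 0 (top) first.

Answer: .O............O.
....O......O....
.......OO.......
....O......O....
....O......O....
.......OO.......
....O......O....
.O............O.
.O............O.
....O......O....
.......OO.......
....O......O....
....O......O....
.......OO.......
....O......O....
.O............O.

Derivation:
Op 1 fold_down: fold axis h@8; visible region now rows[8,16) x cols[0,16) = 8x16
Op 2 fold_up: fold axis h@12; visible region now rows[8,12) x cols[0,16) = 4x16
Op 3 fold_right: fold axis v@8; visible region now rows[8,12) x cols[8,16) = 4x8
Op 4 cut(3, 3): punch at orig (11,11); cuts so far [(11, 11)]; region rows[8,12) x cols[8,16) = 4x8
Op 5 cut(1, 3): punch at orig (9,11); cuts so far [(9, 11), (11, 11)]; region rows[8,12) x cols[8,16) = 4x8
Op 6 cut(0, 6): punch at orig (8,14); cuts so far [(8, 14), (9, 11), (11, 11)]; region rows[8,12) x cols[8,16) = 4x8
Op 7 cut(2, 0): punch at orig (10,8); cuts so far [(8, 14), (9, 11), (10, 8), (11, 11)]; region rows[8,12) x cols[8,16) = 4x8
Unfold 1 (reflect across v@8): 8 holes -> [(8, 1), (8, 14), (9, 4), (9, 11), (10, 7), (10, 8), (11, 4), (11, 11)]
Unfold 2 (reflect across h@12): 16 holes -> [(8, 1), (8, 14), (9, 4), (9, 11), (10, 7), (10, 8), (11, 4), (11, 11), (12, 4), (12, 11), (13, 7), (13, 8), (14, 4), (14, 11), (15, 1), (15, 14)]
Unfold 3 (reflect across h@8): 32 holes -> [(0, 1), (0, 14), (1, 4), (1, 11), (2, 7), (2, 8), (3, 4), (3, 11), (4, 4), (4, 11), (5, 7), (5, 8), (6, 4), (6, 11), (7, 1), (7, 14), (8, 1), (8, 14), (9, 4), (9, 11), (10, 7), (10, 8), (11, 4), (11, 11), (12, 4), (12, 11), (13, 7), (13, 8), (14, 4), (14, 11), (15, 1), (15, 14)]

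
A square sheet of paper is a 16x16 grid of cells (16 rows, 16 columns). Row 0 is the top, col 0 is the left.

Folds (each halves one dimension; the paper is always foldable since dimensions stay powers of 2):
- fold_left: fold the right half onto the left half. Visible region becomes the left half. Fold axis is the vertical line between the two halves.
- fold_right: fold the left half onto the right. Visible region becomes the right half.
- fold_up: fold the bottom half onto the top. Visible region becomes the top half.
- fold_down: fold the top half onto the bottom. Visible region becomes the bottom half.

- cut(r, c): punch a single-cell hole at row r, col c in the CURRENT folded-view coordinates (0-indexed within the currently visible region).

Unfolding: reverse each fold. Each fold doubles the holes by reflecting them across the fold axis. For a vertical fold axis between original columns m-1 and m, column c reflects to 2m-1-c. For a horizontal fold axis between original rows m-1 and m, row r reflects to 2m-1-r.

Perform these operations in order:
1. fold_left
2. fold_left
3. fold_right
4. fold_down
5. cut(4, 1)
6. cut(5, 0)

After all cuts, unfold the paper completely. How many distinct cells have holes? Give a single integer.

Answer: 32

Derivation:
Op 1 fold_left: fold axis v@8; visible region now rows[0,16) x cols[0,8) = 16x8
Op 2 fold_left: fold axis v@4; visible region now rows[0,16) x cols[0,4) = 16x4
Op 3 fold_right: fold axis v@2; visible region now rows[0,16) x cols[2,4) = 16x2
Op 4 fold_down: fold axis h@8; visible region now rows[8,16) x cols[2,4) = 8x2
Op 5 cut(4, 1): punch at orig (12,3); cuts so far [(12, 3)]; region rows[8,16) x cols[2,4) = 8x2
Op 6 cut(5, 0): punch at orig (13,2); cuts so far [(12, 3), (13, 2)]; region rows[8,16) x cols[2,4) = 8x2
Unfold 1 (reflect across h@8): 4 holes -> [(2, 2), (3, 3), (12, 3), (13, 2)]
Unfold 2 (reflect across v@2): 8 holes -> [(2, 1), (2, 2), (3, 0), (3, 3), (12, 0), (12, 3), (13, 1), (13, 2)]
Unfold 3 (reflect across v@4): 16 holes -> [(2, 1), (2, 2), (2, 5), (2, 6), (3, 0), (3, 3), (3, 4), (3, 7), (12, 0), (12, 3), (12, 4), (12, 7), (13, 1), (13, 2), (13, 5), (13, 6)]
Unfold 4 (reflect across v@8): 32 holes -> [(2, 1), (2, 2), (2, 5), (2, 6), (2, 9), (2, 10), (2, 13), (2, 14), (3, 0), (3, 3), (3, 4), (3, 7), (3, 8), (3, 11), (3, 12), (3, 15), (12, 0), (12, 3), (12, 4), (12, 7), (12, 8), (12, 11), (12, 12), (12, 15), (13, 1), (13, 2), (13, 5), (13, 6), (13, 9), (13, 10), (13, 13), (13, 14)]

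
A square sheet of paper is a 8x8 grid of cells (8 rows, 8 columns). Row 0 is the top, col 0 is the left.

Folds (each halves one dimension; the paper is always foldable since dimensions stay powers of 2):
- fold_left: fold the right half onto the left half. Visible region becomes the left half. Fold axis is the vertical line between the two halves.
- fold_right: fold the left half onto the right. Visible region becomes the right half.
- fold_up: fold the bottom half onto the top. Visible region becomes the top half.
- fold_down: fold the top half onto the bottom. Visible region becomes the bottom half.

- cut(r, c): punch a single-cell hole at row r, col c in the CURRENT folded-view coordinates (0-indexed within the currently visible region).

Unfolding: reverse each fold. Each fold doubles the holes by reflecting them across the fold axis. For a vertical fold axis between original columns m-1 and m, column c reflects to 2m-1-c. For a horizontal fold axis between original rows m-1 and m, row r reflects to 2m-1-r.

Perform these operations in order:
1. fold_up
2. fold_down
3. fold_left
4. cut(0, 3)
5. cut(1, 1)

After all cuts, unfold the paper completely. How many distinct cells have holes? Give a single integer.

Answer: 16

Derivation:
Op 1 fold_up: fold axis h@4; visible region now rows[0,4) x cols[0,8) = 4x8
Op 2 fold_down: fold axis h@2; visible region now rows[2,4) x cols[0,8) = 2x8
Op 3 fold_left: fold axis v@4; visible region now rows[2,4) x cols[0,4) = 2x4
Op 4 cut(0, 3): punch at orig (2,3); cuts so far [(2, 3)]; region rows[2,4) x cols[0,4) = 2x4
Op 5 cut(1, 1): punch at orig (3,1); cuts so far [(2, 3), (3, 1)]; region rows[2,4) x cols[0,4) = 2x4
Unfold 1 (reflect across v@4): 4 holes -> [(2, 3), (2, 4), (3, 1), (3, 6)]
Unfold 2 (reflect across h@2): 8 holes -> [(0, 1), (0, 6), (1, 3), (1, 4), (2, 3), (2, 4), (3, 1), (3, 6)]
Unfold 3 (reflect across h@4): 16 holes -> [(0, 1), (0, 6), (1, 3), (1, 4), (2, 3), (2, 4), (3, 1), (3, 6), (4, 1), (4, 6), (5, 3), (5, 4), (6, 3), (6, 4), (7, 1), (7, 6)]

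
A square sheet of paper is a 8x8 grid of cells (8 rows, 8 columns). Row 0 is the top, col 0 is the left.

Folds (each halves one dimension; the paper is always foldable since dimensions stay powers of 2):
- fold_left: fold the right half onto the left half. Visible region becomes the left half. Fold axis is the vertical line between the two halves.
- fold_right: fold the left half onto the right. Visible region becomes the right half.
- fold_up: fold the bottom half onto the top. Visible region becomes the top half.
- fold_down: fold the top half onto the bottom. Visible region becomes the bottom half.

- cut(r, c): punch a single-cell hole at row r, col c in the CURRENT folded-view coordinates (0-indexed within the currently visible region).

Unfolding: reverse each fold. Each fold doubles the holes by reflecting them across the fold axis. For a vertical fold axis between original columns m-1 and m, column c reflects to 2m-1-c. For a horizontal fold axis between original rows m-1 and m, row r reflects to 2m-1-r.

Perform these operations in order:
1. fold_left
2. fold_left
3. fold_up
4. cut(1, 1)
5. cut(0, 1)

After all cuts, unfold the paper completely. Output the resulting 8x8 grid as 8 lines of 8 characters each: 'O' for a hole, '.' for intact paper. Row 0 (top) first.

Answer: .OO..OO.
.OO..OO.
........
........
........
........
.OO..OO.
.OO..OO.

Derivation:
Op 1 fold_left: fold axis v@4; visible region now rows[0,8) x cols[0,4) = 8x4
Op 2 fold_left: fold axis v@2; visible region now rows[0,8) x cols[0,2) = 8x2
Op 3 fold_up: fold axis h@4; visible region now rows[0,4) x cols[0,2) = 4x2
Op 4 cut(1, 1): punch at orig (1,1); cuts so far [(1, 1)]; region rows[0,4) x cols[0,2) = 4x2
Op 5 cut(0, 1): punch at orig (0,1); cuts so far [(0, 1), (1, 1)]; region rows[0,4) x cols[0,2) = 4x2
Unfold 1 (reflect across h@4): 4 holes -> [(0, 1), (1, 1), (6, 1), (7, 1)]
Unfold 2 (reflect across v@2): 8 holes -> [(0, 1), (0, 2), (1, 1), (1, 2), (6, 1), (6, 2), (7, 1), (7, 2)]
Unfold 3 (reflect across v@4): 16 holes -> [(0, 1), (0, 2), (0, 5), (0, 6), (1, 1), (1, 2), (1, 5), (1, 6), (6, 1), (6, 2), (6, 5), (6, 6), (7, 1), (7, 2), (7, 5), (7, 6)]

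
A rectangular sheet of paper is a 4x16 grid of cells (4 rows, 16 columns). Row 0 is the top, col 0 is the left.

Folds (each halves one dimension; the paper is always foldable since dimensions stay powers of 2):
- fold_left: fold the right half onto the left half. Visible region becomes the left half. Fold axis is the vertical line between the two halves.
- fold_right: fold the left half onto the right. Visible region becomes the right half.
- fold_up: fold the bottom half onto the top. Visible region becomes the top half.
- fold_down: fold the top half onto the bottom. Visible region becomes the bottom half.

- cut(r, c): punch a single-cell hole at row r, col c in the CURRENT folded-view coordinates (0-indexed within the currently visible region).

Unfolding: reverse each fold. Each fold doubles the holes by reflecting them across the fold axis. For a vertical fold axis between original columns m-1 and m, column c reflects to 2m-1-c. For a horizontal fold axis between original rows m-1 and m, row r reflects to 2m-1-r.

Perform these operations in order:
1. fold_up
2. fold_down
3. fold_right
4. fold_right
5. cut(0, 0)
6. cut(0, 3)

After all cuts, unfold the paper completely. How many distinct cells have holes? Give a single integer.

Answer: 32

Derivation:
Op 1 fold_up: fold axis h@2; visible region now rows[0,2) x cols[0,16) = 2x16
Op 2 fold_down: fold axis h@1; visible region now rows[1,2) x cols[0,16) = 1x16
Op 3 fold_right: fold axis v@8; visible region now rows[1,2) x cols[8,16) = 1x8
Op 4 fold_right: fold axis v@12; visible region now rows[1,2) x cols[12,16) = 1x4
Op 5 cut(0, 0): punch at orig (1,12); cuts so far [(1, 12)]; region rows[1,2) x cols[12,16) = 1x4
Op 6 cut(0, 3): punch at orig (1,15); cuts so far [(1, 12), (1, 15)]; region rows[1,2) x cols[12,16) = 1x4
Unfold 1 (reflect across v@12): 4 holes -> [(1, 8), (1, 11), (1, 12), (1, 15)]
Unfold 2 (reflect across v@8): 8 holes -> [(1, 0), (1, 3), (1, 4), (1, 7), (1, 8), (1, 11), (1, 12), (1, 15)]
Unfold 3 (reflect across h@1): 16 holes -> [(0, 0), (0, 3), (0, 4), (0, 7), (0, 8), (0, 11), (0, 12), (0, 15), (1, 0), (1, 3), (1, 4), (1, 7), (1, 8), (1, 11), (1, 12), (1, 15)]
Unfold 4 (reflect across h@2): 32 holes -> [(0, 0), (0, 3), (0, 4), (0, 7), (0, 8), (0, 11), (0, 12), (0, 15), (1, 0), (1, 3), (1, 4), (1, 7), (1, 8), (1, 11), (1, 12), (1, 15), (2, 0), (2, 3), (2, 4), (2, 7), (2, 8), (2, 11), (2, 12), (2, 15), (3, 0), (3, 3), (3, 4), (3, 7), (3, 8), (3, 11), (3, 12), (3, 15)]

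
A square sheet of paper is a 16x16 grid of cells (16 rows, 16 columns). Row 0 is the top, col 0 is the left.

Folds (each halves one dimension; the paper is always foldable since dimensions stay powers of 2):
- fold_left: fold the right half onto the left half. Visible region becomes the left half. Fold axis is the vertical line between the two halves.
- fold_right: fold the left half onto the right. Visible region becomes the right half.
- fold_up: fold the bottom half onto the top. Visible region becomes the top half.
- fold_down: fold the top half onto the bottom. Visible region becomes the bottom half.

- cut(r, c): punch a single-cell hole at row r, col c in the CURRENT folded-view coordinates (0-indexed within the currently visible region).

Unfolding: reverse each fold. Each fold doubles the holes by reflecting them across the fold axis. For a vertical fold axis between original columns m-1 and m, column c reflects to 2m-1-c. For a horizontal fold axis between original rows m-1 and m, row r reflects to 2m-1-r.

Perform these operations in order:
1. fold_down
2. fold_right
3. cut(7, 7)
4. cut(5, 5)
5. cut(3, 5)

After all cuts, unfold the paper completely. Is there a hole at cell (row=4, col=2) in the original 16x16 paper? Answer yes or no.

Answer: yes

Derivation:
Op 1 fold_down: fold axis h@8; visible region now rows[8,16) x cols[0,16) = 8x16
Op 2 fold_right: fold axis v@8; visible region now rows[8,16) x cols[8,16) = 8x8
Op 3 cut(7, 7): punch at orig (15,15); cuts so far [(15, 15)]; region rows[8,16) x cols[8,16) = 8x8
Op 4 cut(5, 5): punch at orig (13,13); cuts so far [(13, 13), (15, 15)]; region rows[8,16) x cols[8,16) = 8x8
Op 5 cut(3, 5): punch at orig (11,13); cuts so far [(11, 13), (13, 13), (15, 15)]; region rows[8,16) x cols[8,16) = 8x8
Unfold 1 (reflect across v@8): 6 holes -> [(11, 2), (11, 13), (13, 2), (13, 13), (15, 0), (15, 15)]
Unfold 2 (reflect across h@8): 12 holes -> [(0, 0), (0, 15), (2, 2), (2, 13), (4, 2), (4, 13), (11, 2), (11, 13), (13, 2), (13, 13), (15, 0), (15, 15)]
Holes: [(0, 0), (0, 15), (2, 2), (2, 13), (4, 2), (4, 13), (11, 2), (11, 13), (13, 2), (13, 13), (15, 0), (15, 15)]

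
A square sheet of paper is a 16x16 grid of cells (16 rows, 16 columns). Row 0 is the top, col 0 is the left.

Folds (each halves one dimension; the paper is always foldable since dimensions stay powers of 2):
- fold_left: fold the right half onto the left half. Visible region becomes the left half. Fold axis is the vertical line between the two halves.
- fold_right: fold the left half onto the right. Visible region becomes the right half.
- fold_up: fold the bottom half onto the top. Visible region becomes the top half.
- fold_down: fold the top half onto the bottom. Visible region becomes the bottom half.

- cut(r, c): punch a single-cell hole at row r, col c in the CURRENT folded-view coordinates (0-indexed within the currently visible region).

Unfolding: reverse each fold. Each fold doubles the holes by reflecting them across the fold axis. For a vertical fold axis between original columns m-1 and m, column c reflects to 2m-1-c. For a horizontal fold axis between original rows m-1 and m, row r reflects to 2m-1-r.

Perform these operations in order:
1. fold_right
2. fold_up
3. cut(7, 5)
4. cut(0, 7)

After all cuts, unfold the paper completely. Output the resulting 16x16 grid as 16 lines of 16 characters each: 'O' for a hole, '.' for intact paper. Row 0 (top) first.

Answer: O..............O
................
................
................
................
................
................
..O..........O..
..O..........O..
................
................
................
................
................
................
O..............O

Derivation:
Op 1 fold_right: fold axis v@8; visible region now rows[0,16) x cols[8,16) = 16x8
Op 2 fold_up: fold axis h@8; visible region now rows[0,8) x cols[8,16) = 8x8
Op 3 cut(7, 5): punch at orig (7,13); cuts so far [(7, 13)]; region rows[0,8) x cols[8,16) = 8x8
Op 4 cut(0, 7): punch at orig (0,15); cuts so far [(0, 15), (7, 13)]; region rows[0,8) x cols[8,16) = 8x8
Unfold 1 (reflect across h@8): 4 holes -> [(0, 15), (7, 13), (8, 13), (15, 15)]
Unfold 2 (reflect across v@8): 8 holes -> [(0, 0), (0, 15), (7, 2), (7, 13), (8, 2), (8, 13), (15, 0), (15, 15)]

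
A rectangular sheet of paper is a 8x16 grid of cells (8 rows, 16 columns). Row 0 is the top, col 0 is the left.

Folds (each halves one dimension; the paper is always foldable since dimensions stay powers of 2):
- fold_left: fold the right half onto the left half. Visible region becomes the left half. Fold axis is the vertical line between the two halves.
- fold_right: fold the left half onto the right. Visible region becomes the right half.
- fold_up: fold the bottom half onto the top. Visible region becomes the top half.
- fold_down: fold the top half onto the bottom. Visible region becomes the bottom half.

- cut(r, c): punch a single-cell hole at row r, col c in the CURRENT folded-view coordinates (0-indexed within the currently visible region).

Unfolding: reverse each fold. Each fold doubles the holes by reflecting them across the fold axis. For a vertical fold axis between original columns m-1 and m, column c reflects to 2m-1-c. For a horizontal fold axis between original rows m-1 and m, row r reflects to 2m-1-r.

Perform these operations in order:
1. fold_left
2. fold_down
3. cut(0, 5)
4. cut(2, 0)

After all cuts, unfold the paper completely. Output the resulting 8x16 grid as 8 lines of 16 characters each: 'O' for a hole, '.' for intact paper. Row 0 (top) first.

Answer: ................
O..............O
................
.....O....O.....
.....O....O.....
................
O..............O
................

Derivation:
Op 1 fold_left: fold axis v@8; visible region now rows[0,8) x cols[0,8) = 8x8
Op 2 fold_down: fold axis h@4; visible region now rows[4,8) x cols[0,8) = 4x8
Op 3 cut(0, 5): punch at orig (4,5); cuts so far [(4, 5)]; region rows[4,8) x cols[0,8) = 4x8
Op 4 cut(2, 0): punch at orig (6,0); cuts so far [(4, 5), (6, 0)]; region rows[4,8) x cols[0,8) = 4x8
Unfold 1 (reflect across h@4): 4 holes -> [(1, 0), (3, 5), (4, 5), (6, 0)]
Unfold 2 (reflect across v@8): 8 holes -> [(1, 0), (1, 15), (3, 5), (3, 10), (4, 5), (4, 10), (6, 0), (6, 15)]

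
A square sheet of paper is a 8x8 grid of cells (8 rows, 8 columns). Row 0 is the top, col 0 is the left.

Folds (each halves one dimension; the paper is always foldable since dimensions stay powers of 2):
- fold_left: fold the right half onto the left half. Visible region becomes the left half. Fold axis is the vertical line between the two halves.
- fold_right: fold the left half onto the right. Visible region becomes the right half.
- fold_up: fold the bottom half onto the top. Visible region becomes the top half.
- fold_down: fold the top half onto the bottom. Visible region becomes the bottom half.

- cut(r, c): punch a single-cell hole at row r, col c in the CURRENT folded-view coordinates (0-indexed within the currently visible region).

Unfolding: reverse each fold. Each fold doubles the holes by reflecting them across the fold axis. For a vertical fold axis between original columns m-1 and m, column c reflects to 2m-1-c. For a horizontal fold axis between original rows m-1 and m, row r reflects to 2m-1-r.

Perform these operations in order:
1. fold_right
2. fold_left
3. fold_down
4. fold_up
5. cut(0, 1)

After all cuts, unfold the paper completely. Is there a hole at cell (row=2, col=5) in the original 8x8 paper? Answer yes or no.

Op 1 fold_right: fold axis v@4; visible region now rows[0,8) x cols[4,8) = 8x4
Op 2 fold_left: fold axis v@6; visible region now rows[0,8) x cols[4,6) = 8x2
Op 3 fold_down: fold axis h@4; visible region now rows[4,8) x cols[4,6) = 4x2
Op 4 fold_up: fold axis h@6; visible region now rows[4,6) x cols[4,6) = 2x2
Op 5 cut(0, 1): punch at orig (4,5); cuts so far [(4, 5)]; region rows[4,6) x cols[4,6) = 2x2
Unfold 1 (reflect across h@6): 2 holes -> [(4, 5), (7, 5)]
Unfold 2 (reflect across h@4): 4 holes -> [(0, 5), (3, 5), (4, 5), (7, 5)]
Unfold 3 (reflect across v@6): 8 holes -> [(0, 5), (0, 6), (3, 5), (3, 6), (4, 5), (4, 6), (7, 5), (7, 6)]
Unfold 4 (reflect across v@4): 16 holes -> [(0, 1), (0, 2), (0, 5), (0, 6), (3, 1), (3, 2), (3, 5), (3, 6), (4, 1), (4, 2), (4, 5), (4, 6), (7, 1), (7, 2), (7, 5), (7, 6)]
Holes: [(0, 1), (0, 2), (0, 5), (0, 6), (3, 1), (3, 2), (3, 5), (3, 6), (4, 1), (4, 2), (4, 5), (4, 6), (7, 1), (7, 2), (7, 5), (7, 6)]

Answer: no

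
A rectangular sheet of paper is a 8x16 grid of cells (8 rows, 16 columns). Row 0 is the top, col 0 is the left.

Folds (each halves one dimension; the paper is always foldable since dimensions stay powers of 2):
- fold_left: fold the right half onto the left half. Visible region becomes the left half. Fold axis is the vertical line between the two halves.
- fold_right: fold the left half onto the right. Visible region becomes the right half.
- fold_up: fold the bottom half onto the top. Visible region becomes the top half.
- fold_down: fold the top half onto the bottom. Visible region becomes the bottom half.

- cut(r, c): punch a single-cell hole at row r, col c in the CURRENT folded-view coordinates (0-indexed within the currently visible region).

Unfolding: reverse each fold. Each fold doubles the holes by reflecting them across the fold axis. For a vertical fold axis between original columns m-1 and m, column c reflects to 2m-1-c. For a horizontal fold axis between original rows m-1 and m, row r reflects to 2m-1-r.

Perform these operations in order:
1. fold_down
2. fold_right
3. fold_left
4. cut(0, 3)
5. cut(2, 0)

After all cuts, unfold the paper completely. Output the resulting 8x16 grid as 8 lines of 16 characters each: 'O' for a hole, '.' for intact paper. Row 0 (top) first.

Answer: ................
O......OO......O
................
...OO......OO...
...OO......OO...
................
O......OO......O
................

Derivation:
Op 1 fold_down: fold axis h@4; visible region now rows[4,8) x cols[0,16) = 4x16
Op 2 fold_right: fold axis v@8; visible region now rows[4,8) x cols[8,16) = 4x8
Op 3 fold_left: fold axis v@12; visible region now rows[4,8) x cols[8,12) = 4x4
Op 4 cut(0, 3): punch at orig (4,11); cuts so far [(4, 11)]; region rows[4,8) x cols[8,12) = 4x4
Op 5 cut(2, 0): punch at orig (6,8); cuts so far [(4, 11), (6, 8)]; region rows[4,8) x cols[8,12) = 4x4
Unfold 1 (reflect across v@12): 4 holes -> [(4, 11), (4, 12), (6, 8), (6, 15)]
Unfold 2 (reflect across v@8): 8 holes -> [(4, 3), (4, 4), (4, 11), (4, 12), (6, 0), (6, 7), (6, 8), (6, 15)]
Unfold 3 (reflect across h@4): 16 holes -> [(1, 0), (1, 7), (1, 8), (1, 15), (3, 3), (3, 4), (3, 11), (3, 12), (4, 3), (4, 4), (4, 11), (4, 12), (6, 0), (6, 7), (6, 8), (6, 15)]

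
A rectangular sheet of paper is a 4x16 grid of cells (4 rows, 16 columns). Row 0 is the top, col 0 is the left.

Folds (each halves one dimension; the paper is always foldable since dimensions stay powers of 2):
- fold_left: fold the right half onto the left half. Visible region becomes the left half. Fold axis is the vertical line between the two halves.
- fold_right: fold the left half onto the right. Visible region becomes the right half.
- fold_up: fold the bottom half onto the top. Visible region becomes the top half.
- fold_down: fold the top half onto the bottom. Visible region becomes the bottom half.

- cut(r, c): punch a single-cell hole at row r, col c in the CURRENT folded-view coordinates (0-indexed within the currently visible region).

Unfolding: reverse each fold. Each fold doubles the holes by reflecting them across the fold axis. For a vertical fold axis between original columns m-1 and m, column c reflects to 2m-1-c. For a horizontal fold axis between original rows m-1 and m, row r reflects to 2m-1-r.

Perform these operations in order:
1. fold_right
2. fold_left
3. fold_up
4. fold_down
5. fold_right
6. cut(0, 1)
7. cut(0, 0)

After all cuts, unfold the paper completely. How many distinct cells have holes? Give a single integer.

Op 1 fold_right: fold axis v@8; visible region now rows[0,4) x cols[8,16) = 4x8
Op 2 fold_left: fold axis v@12; visible region now rows[0,4) x cols[8,12) = 4x4
Op 3 fold_up: fold axis h@2; visible region now rows[0,2) x cols[8,12) = 2x4
Op 4 fold_down: fold axis h@1; visible region now rows[1,2) x cols[8,12) = 1x4
Op 5 fold_right: fold axis v@10; visible region now rows[1,2) x cols[10,12) = 1x2
Op 6 cut(0, 1): punch at orig (1,11); cuts so far [(1, 11)]; region rows[1,2) x cols[10,12) = 1x2
Op 7 cut(0, 0): punch at orig (1,10); cuts so far [(1, 10), (1, 11)]; region rows[1,2) x cols[10,12) = 1x2
Unfold 1 (reflect across v@10): 4 holes -> [(1, 8), (1, 9), (1, 10), (1, 11)]
Unfold 2 (reflect across h@1): 8 holes -> [(0, 8), (0, 9), (0, 10), (0, 11), (1, 8), (1, 9), (1, 10), (1, 11)]
Unfold 3 (reflect across h@2): 16 holes -> [(0, 8), (0, 9), (0, 10), (0, 11), (1, 8), (1, 9), (1, 10), (1, 11), (2, 8), (2, 9), (2, 10), (2, 11), (3, 8), (3, 9), (3, 10), (3, 11)]
Unfold 4 (reflect across v@12): 32 holes -> [(0, 8), (0, 9), (0, 10), (0, 11), (0, 12), (0, 13), (0, 14), (0, 15), (1, 8), (1, 9), (1, 10), (1, 11), (1, 12), (1, 13), (1, 14), (1, 15), (2, 8), (2, 9), (2, 10), (2, 11), (2, 12), (2, 13), (2, 14), (2, 15), (3, 8), (3, 9), (3, 10), (3, 11), (3, 12), (3, 13), (3, 14), (3, 15)]
Unfold 5 (reflect across v@8): 64 holes -> [(0, 0), (0, 1), (0, 2), (0, 3), (0, 4), (0, 5), (0, 6), (0, 7), (0, 8), (0, 9), (0, 10), (0, 11), (0, 12), (0, 13), (0, 14), (0, 15), (1, 0), (1, 1), (1, 2), (1, 3), (1, 4), (1, 5), (1, 6), (1, 7), (1, 8), (1, 9), (1, 10), (1, 11), (1, 12), (1, 13), (1, 14), (1, 15), (2, 0), (2, 1), (2, 2), (2, 3), (2, 4), (2, 5), (2, 6), (2, 7), (2, 8), (2, 9), (2, 10), (2, 11), (2, 12), (2, 13), (2, 14), (2, 15), (3, 0), (3, 1), (3, 2), (3, 3), (3, 4), (3, 5), (3, 6), (3, 7), (3, 8), (3, 9), (3, 10), (3, 11), (3, 12), (3, 13), (3, 14), (3, 15)]

Answer: 64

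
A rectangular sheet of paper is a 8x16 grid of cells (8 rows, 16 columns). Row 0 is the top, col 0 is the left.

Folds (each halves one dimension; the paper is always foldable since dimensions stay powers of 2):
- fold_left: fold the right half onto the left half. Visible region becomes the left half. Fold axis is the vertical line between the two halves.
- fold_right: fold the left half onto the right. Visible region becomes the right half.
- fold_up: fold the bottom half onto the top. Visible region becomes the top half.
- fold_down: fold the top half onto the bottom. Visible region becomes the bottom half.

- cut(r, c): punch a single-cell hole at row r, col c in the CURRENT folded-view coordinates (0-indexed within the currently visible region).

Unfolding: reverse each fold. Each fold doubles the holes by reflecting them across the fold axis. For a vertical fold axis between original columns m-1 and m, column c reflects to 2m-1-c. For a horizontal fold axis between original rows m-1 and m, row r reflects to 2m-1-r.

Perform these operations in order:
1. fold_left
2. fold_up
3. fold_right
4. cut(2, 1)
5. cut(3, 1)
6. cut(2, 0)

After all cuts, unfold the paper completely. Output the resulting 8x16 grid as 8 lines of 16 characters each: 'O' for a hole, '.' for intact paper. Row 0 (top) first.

Op 1 fold_left: fold axis v@8; visible region now rows[0,8) x cols[0,8) = 8x8
Op 2 fold_up: fold axis h@4; visible region now rows[0,4) x cols[0,8) = 4x8
Op 3 fold_right: fold axis v@4; visible region now rows[0,4) x cols[4,8) = 4x4
Op 4 cut(2, 1): punch at orig (2,5); cuts so far [(2, 5)]; region rows[0,4) x cols[4,8) = 4x4
Op 5 cut(3, 1): punch at orig (3,5); cuts so far [(2, 5), (3, 5)]; region rows[0,4) x cols[4,8) = 4x4
Op 6 cut(2, 0): punch at orig (2,4); cuts so far [(2, 4), (2, 5), (3, 5)]; region rows[0,4) x cols[4,8) = 4x4
Unfold 1 (reflect across v@4): 6 holes -> [(2, 2), (2, 3), (2, 4), (2, 5), (3, 2), (3, 5)]
Unfold 2 (reflect across h@4): 12 holes -> [(2, 2), (2, 3), (2, 4), (2, 5), (3, 2), (3, 5), (4, 2), (4, 5), (5, 2), (5, 3), (5, 4), (5, 5)]
Unfold 3 (reflect across v@8): 24 holes -> [(2, 2), (2, 3), (2, 4), (2, 5), (2, 10), (2, 11), (2, 12), (2, 13), (3, 2), (3, 5), (3, 10), (3, 13), (4, 2), (4, 5), (4, 10), (4, 13), (5, 2), (5, 3), (5, 4), (5, 5), (5, 10), (5, 11), (5, 12), (5, 13)]

Answer: ................
................
..OOOO....OOOO..
..O..O....O..O..
..O..O....O..O..
..OOOO....OOOO..
................
................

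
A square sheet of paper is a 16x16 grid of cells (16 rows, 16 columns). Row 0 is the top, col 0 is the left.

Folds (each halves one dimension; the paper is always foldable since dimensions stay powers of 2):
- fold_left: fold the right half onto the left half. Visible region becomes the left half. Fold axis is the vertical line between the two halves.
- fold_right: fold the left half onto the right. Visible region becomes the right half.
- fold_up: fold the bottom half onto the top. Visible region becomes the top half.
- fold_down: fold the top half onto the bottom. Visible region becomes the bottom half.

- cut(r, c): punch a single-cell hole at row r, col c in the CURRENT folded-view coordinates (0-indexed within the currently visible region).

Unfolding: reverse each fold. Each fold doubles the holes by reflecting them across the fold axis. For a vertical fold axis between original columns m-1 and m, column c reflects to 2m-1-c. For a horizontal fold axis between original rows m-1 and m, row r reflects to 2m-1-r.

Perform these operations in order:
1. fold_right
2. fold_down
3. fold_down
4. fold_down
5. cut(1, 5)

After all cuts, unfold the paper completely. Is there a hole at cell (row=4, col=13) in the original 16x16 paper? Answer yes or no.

Op 1 fold_right: fold axis v@8; visible region now rows[0,16) x cols[8,16) = 16x8
Op 2 fold_down: fold axis h@8; visible region now rows[8,16) x cols[8,16) = 8x8
Op 3 fold_down: fold axis h@12; visible region now rows[12,16) x cols[8,16) = 4x8
Op 4 fold_down: fold axis h@14; visible region now rows[14,16) x cols[8,16) = 2x8
Op 5 cut(1, 5): punch at orig (15,13); cuts so far [(15, 13)]; region rows[14,16) x cols[8,16) = 2x8
Unfold 1 (reflect across h@14): 2 holes -> [(12, 13), (15, 13)]
Unfold 2 (reflect across h@12): 4 holes -> [(8, 13), (11, 13), (12, 13), (15, 13)]
Unfold 3 (reflect across h@8): 8 holes -> [(0, 13), (3, 13), (4, 13), (7, 13), (8, 13), (11, 13), (12, 13), (15, 13)]
Unfold 4 (reflect across v@8): 16 holes -> [(0, 2), (0, 13), (3, 2), (3, 13), (4, 2), (4, 13), (7, 2), (7, 13), (8, 2), (8, 13), (11, 2), (11, 13), (12, 2), (12, 13), (15, 2), (15, 13)]
Holes: [(0, 2), (0, 13), (3, 2), (3, 13), (4, 2), (4, 13), (7, 2), (7, 13), (8, 2), (8, 13), (11, 2), (11, 13), (12, 2), (12, 13), (15, 2), (15, 13)]

Answer: yes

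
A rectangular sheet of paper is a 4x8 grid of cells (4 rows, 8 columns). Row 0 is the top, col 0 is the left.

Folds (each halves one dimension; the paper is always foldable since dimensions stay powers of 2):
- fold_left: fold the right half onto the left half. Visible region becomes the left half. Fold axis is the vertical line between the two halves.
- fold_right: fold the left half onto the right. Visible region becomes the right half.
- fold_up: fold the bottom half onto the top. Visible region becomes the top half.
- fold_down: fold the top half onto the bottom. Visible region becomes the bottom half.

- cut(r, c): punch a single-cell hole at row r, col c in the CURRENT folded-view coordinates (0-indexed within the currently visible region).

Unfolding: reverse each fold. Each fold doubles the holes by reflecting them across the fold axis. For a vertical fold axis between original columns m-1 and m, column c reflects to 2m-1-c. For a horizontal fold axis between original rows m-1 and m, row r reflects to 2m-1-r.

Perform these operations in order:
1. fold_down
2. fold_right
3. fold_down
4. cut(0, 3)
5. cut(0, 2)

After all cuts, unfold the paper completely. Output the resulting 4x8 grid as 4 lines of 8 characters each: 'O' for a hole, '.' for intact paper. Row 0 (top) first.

Answer: OO....OO
OO....OO
OO....OO
OO....OO

Derivation:
Op 1 fold_down: fold axis h@2; visible region now rows[2,4) x cols[0,8) = 2x8
Op 2 fold_right: fold axis v@4; visible region now rows[2,4) x cols[4,8) = 2x4
Op 3 fold_down: fold axis h@3; visible region now rows[3,4) x cols[4,8) = 1x4
Op 4 cut(0, 3): punch at orig (3,7); cuts so far [(3, 7)]; region rows[3,4) x cols[4,8) = 1x4
Op 5 cut(0, 2): punch at orig (3,6); cuts so far [(3, 6), (3, 7)]; region rows[3,4) x cols[4,8) = 1x4
Unfold 1 (reflect across h@3): 4 holes -> [(2, 6), (2, 7), (3, 6), (3, 7)]
Unfold 2 (reflect across v@4): 8 holes -> [(2, 0), (2, 1), (2, 6), (2, 7), (3, 0), (3, 1), (3, 6), (3, 7)]
Unfold 3 (reflect across h@2): 16 holes -> [(0, 0), (0, 1), (0, 6), (0, 7), (1, 0), (1, 1), (1, 6), (1, 7), (2, 0), (2, 1), (2, 6), (2, 7), (3, 0), (3, 1), (3, 6), (3, 7)]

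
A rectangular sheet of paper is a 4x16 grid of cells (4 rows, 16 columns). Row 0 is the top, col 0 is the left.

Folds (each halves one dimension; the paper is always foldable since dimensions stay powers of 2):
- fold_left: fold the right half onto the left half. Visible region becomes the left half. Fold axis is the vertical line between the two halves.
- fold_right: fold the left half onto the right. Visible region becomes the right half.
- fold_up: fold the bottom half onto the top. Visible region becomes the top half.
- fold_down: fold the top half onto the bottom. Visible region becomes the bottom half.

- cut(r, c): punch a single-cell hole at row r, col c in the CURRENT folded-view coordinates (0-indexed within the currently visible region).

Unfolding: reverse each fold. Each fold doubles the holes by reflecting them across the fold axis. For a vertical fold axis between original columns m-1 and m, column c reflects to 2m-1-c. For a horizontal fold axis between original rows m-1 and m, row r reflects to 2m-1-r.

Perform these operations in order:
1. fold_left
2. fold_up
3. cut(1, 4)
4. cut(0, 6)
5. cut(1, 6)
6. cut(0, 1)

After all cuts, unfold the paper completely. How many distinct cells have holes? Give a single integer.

Answer: 16

Derivation:
Op 1 fold_left: fold axis v@8; visible region now rows[0,4) x cols[0,8) = 4x8
Op 2 fold_up: fold axis h@2; visible region now rows[0,2) x cols[0,8) = 2x8
Op 3 cut(1, 4): punch at orig (1,4); cuts so far [(1, 4)]; region rows[0,2) x cols[0,8) = 2x8
Op 4 cut(0, 6): punch at orig (0,6); cuts so far [(0, 6), (1, 4)]; region rows[0,2) x cols[0,8) = 2x8
Op 5 cut(1, 6): punch at orig (1,6); cuts so far [(0, 6), (1, 4), (1, 6)]; region rows[0,2) x cols[0,8) = 2x8
Op 6 cut(0, 1): punch at orig (0,1); cuts so far [(0, 1), (0, 6), (1, 4), (1, 6)]; region rows[0,2) x cols[0,8) = 2x8
Unfold 1 (reflect across h@2): 8 holes -> [(0, 1), (0, 6), (1, 4), (1, 6), (2, 4), (2, 6), (3, 1), (3, 6)]
Unfold 2 (reflect across v@8): 16 holes -> [(0, 1), (0, 6), (0, 9), (0, 14), (1, 4), (1, 6), (1, 9), (1, 11), (2, 4), (2, 6), (2, 9), (2, 11), (3, 1), (3, 6), (3, 9), (3, 14)]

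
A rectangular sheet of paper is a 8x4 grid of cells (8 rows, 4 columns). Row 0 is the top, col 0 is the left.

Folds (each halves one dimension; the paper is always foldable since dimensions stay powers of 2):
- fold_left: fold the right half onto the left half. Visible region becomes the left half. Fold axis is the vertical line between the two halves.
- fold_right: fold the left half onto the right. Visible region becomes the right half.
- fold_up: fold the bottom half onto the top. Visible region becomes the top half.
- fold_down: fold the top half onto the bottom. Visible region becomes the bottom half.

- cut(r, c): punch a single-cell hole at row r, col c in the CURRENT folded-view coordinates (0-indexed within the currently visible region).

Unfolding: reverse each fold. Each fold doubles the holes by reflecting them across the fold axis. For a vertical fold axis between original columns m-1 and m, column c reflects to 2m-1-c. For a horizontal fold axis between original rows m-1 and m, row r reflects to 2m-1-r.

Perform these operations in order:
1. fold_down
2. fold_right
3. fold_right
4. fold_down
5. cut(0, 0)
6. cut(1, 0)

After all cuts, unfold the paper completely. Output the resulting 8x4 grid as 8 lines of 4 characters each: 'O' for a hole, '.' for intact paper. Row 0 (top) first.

Answer: OOOO
OOOO
OOOO
OOOO
OOOO
OOOO
OOOO
OOOO

Derivation:
Op 1 fold_down: fold axis h@4; visible region now rows[4,8) x cols[0,4) = 4x4
Op 2 fold_right: fold axis v@2; visible region now rows[4,8) x cols[2,4) = 4x2
Op 3 fold_right: fold axis v@3; visible region now rows[4,8) x cols[3,4) = 4x1
Op 4 fold_down: fold axis h@6; visible region now rows[6,8) x cols[3,4) = 2x1
Op 5 cut(0, 0): punch at orig (6,3); cuts so far [(6, 3)]; region rows[6,8) x cols[3,4) = 2x1
Op 6 cut(1, 0): punch at orig (7,3); cuts so far [(6, 3), (7, 3)]; region rows[6,8) x cols[3,4) = 2x1
Unfold 1 (reflect across h@6): 4 holes -> [(4, 3), (5, 3), (6, 3), (7, 3)]
Unfold 2 (reflect across v@3): 8 holes -> [(4, 2), (4, 3), (5, 2), (5, 3), (6, 2), (6, 3), (7, 2), (7, 3)]
Unfold 3 (reflect across v@2): 16 holes -> [(4, 0), (4, 1), (4, 2), (4, 3), (5, 0), (5, 1), (5, 2), (5, 3), (6, 0), (6, 1), (6, 2), (6, 3), (7, 0), (7, 1), (7, 2), (7, 3)]
Unfold 4 (reflect across h@4): 32 holes -> [(0, 0), (0, 1), (0, 2), (0, 3), (1, 0), (1, 1), (1, 2), (1, 3), (2, 0), (2, 1), (2, 2), (2, 3), (3, 0), (3, 1), (3, 2), (3, 3), (4, 0), (4, 1), (4, 2), (4, 3), (5, 0), (5, 1), (5, 2), (5, 3), (6, 0), (6, 1), (6, 2), (6, 3), (7, 0), (7, 1), (7, 2), (7, 3)]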